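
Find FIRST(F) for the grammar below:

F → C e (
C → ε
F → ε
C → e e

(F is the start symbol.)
To compute FIRST(F), examine every production with F on the left-hand side, reading each right-hand side left to right until a non-nullable symbol is reached.

FIRST sets of the other non-terminals involved (by the same procedure, iterated to a fixed point):
  FIRST(C) = { 'e', ε }

From F → C e (:
  - C is a non-terminal: add FIRST(C) \ {ε} = { 'e' }
    C is nullable, so continue to the next symbol
  - e is a terminal: add 'e' and stop
From F → ε:
  - ε-production, so ε ∈ FIRST(F)

Collecting: FIRST(F) = { 'e', ε }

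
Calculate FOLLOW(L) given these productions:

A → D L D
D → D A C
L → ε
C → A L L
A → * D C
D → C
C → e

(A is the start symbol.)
To compute FOLLOW(L), find every occurrence of L on a right-hand side N → α L β: add FIRST(β) \ {ε}, and if β is empty or nullable also add FOLLOW(N). Iterate to a fixed point.

In A → D L D: L is followed by D, add FIRST(D) \ {ε} = { '*', 'e' }
In C → A L L: L is followed by L, add FIRST(L) \ {ε} = { }
  L is nullable, so also add FOLLOW(C)
In C → A L L: L is at the end, add FOLLOW(C)

The FOLLOW sets referred to above (computed the same way, to a fixed point):
  FOLLOW(C) = { $, '*', 'e' }

Taking the union: FOLLOW(L) = { $, '*', 'e' }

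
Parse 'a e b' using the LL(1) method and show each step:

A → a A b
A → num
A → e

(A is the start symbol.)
Stack is shown with the top on the left.

Stack    Input    Action
------------------------
A $      a e b $  output A → a A b
a A b $  a e b $  match 'a'
A b $    e b $    output A → e
e b $    e b $    match 'e'
b $      b $      match 'b'
$        $        accept

The string is accepted.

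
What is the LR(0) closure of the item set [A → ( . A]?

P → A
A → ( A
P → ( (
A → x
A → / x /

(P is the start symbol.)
{ [A → ( . A], [A → . ( A], [A → . / x /], [A → . x] }

Start with: [A → ( . A]
  [A → ( . A] has the dot before A: add [A → . ( A], [A → . x], [A → . / x /]
No further items can be added.

CLOSURE = { [A → ( . A], [A → . ( A], [A → . / x /], [A → . x] }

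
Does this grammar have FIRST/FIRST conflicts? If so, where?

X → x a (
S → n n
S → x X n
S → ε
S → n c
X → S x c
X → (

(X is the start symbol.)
Yes. X → x a '(' / X → S x c on { 'x' }; S → n n / S → n c on { 'n' }

A FIRST/FIRST conflict occurs when two productions N → α and N → β for the same non-terminal have FIRST(α) ∩ FIRST(β) ≠ ∅ (with ε ∈ FIRST of a nullable right-hand side, so two nullable alternatives also conflict).

FIRST sets of the non-terminals at (or reachable through a nullable prefix from) the front of some alternative:
  FIRST(S) = { 'n', 'x', ε }

Productions for X:
  X → x a (: FIRST = { 'x' }
  X → S x c: FIRST = { 'n', 'x' }
  X → (: FIRST = { '(' }
Productions for S:
  S → n n: FIRST = { 'n' }
  S → x X n: FIRST = { 'x' }
  S → ε: FIRST = { ε }
  S → n c: FIRST = { 'n' }

Conflict for X: X → x a ( and X → S x c
  Overlap: { 'x' }
Conflict for S: S → n n and S → n c
  Overlap: { 'n' }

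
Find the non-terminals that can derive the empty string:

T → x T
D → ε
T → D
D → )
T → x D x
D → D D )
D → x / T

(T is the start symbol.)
A non-terminal is nullable if it can derive ε (the empty string): either it has an ε-production, or it has a production whose right-hand side consists entirely of nullable non-terminals.

ε-productions: D → ε
So D is immediately nullable.
T → D: every symbol on the right is nullable, so T is nullable too.
Every non-terminal is now nullable.
Nullable = { 'D', 'T' }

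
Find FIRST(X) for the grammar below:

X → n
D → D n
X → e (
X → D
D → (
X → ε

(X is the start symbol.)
FIRST sets of the other non-terminals involved (by the same procedure, iterated to a fixed point):
  FIRST(D) = { '(' }

From X → n:
  - n is a terminal: add 'n' and stop
From X → e (:
  - e is a terminal: add 'e' and stop
From X → D:
  - D is a non-terminal: add FIRST(D) \ {ε} = { '(' }
    D is not nullable, so stop
From X → ε:
  - ε-production, so ε ∈ FIRST(X)

Collecting: FIRST(X) = { '(', 'e', 'n', ε }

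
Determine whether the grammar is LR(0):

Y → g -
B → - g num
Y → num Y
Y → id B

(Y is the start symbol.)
Yes, the grammar is LR(0)

A grammar is LR(0) if no state in the canonical LR(0) collection has:
  - both a shift item (dot before a terminal) and a complete item (shift-reduce conflict), or
  - two or more complete items (reduce-reduce conflict; the accept item [Y' → Y .] counts as a complete item here).

Augment with Y' → Y and build the canonical LR(0) collection (I0 = CLOSURE({[Y' → . Y]}), then GOTO on every symbol after a dot until no new states appear). It has 11 states:
  I0: { [Y → . g -], [Y → . id B], [Y → . num Y], [Y' → . Y] }  — shift
  I1: { [Y' → Y .] }  — accept
  I2: { [Y → g . -] }  — shift
  I3: { [B → . - g num], [Y → id . B] }  — shift
  I4: { [Y → . g -], [Y → . id B], [Y → . num Y], [Y → num . Y] }  — shift
  I5: { [Y → num Y .] }  — reduce
  I6: { [B → - . g num] }  — shift
  I7: { [Y → id B .] }  — reduce
  I8: { [B → - g . num] }  — shift
  I9: { [B → - g num .] }  — reduce
  I10: { [Y → g - .] }  — reduce

Every state is either a pure shift/goto state or contains exactly one complete item and nothing to shift — no conflicts. The grammar is LR(0).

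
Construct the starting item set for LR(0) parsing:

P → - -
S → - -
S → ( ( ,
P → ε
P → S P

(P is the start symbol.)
{ [P → . - -], [P → . S P], [P → .], [P' → . P], [S → . ( ( ,], [S → . - -] }

First, augment the grammar with P' → P
I₀ = CLOSURE({ [P' → . P] }):
  [P' → . P] has the dot before P: add [P → . - -], [P → .], [P → . S P]
  [P → . S P] has the dot before S: add [S → . - -], [S → . ( ( ,]
No further items can be added.

I₀ = { [P → . - -], [P → . S P], [P → .], [P' → . P], [S → . ( ( ,], [S → . - -] }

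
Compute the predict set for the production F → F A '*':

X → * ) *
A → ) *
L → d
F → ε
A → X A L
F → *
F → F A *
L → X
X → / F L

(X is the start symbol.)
{ ')', '*', '/' }

PREDICT(F → F A '*') = (FIRST(RHS) \ {ε}) ∪ (FOLLOW(F) if ε ∈ FIRST(RHS), i.e. RHS ⇒* ε)
FIRST(F) = { ')', '*', '/', ε }
FIRST(A) = { ')', '*', '/' }
FIRST(F A '*') = { ')', '*', '/' }
ε ∉ FIRST(F A '*'), so FOLLOW(F) is not added.
PREDICT(F → F A '*') = { ')', '*', '/' }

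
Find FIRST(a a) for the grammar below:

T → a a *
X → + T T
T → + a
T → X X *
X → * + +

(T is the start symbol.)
{ 'a' }

To compute FIRST(a a), process the symbols left to right:
Symbol a is a terminal. Add 'a' and stop.
FIRST(a a) = { 'a' }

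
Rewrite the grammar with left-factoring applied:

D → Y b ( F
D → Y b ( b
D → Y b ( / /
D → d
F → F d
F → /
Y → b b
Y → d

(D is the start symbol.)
D → Y b ( D'
D' → F
D' → b
D' → / /
D → d
F → F d
F → /
Y → b b
Y → d

Left-factoring transforms A → αβ₁ | αβ₂ into A → αA' and A' → β₁ | β₂
(α is the longest common prefix among the alternatives). Repeat until
no nonterminal has two alternatives with a common prefix.

Round 1: D has alternatives sharing prefix 'Y b ('. Introduce D': D → Y b ( D'
  Add: D' → F
  Add: D' → b
  Add: D' → / /

No remaining common prefixes — done.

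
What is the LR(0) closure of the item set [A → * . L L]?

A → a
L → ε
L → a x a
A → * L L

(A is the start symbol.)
{ [A → * . L L], [L → . a x a], [L → .] }

To compute CLOSURE, for each item [A → α.Bβ] where B is a non-terminal, add [B → .γ] for all productions B → γ; repeat for the newly added items until nothing changes.

Start with: [A → * . L L]
  [A → * . L L] has the dot before L: add [L → .], [L → . a x a]
No further items can be added.

CLOSURE = { [A → * . L L], [L → . a x a], [L → .] }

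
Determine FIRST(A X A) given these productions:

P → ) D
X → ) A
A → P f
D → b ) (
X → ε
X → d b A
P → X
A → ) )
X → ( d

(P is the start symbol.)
FIRST sets of the non-terminals involved (from the grammar, by fixed-point iteration):
  FIRST(A) = { '(', ')', 'd', 'f' }

To compute FIRST(A X A), process the symbols left to right:
Symbol A is a non-terminal. Add FIRST(A) \ {ε} = { '(', ')', 'd', 'f' }
A is not nullable (ε ∉ FIRST(A)), so stop here.
FIRST(A X A) = { '(', ')', 'd', 'f' }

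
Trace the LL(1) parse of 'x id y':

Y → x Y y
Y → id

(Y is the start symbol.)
LL(1) parsing maintains a stack (initially the start symbol over $) and the input. At each step: if the stack top is a terminal, match it against the current input token; if it is a non-terminal N, replace it with the RHS of M[N, lookahead] (the unique production whose predict set contains the lookahead).

Stack is shown with the top on the left.

Stack    Input     Action
-------------------------
Y $      x id y $  output Y → x Y y
x Y y $  x id y $  match 'x'
Y y $    id y $    output Y → id
id y $   id y $    match 'id'
y $      y $       match 'y'
$        $         accept

The string is accepted.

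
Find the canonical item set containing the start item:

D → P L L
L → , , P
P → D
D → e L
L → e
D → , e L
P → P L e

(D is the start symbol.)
First, augment the grammar with D' → D
I₀ = CLOSURE({ [D' → . D] }):
  [D' → . D] has the dot before D: add [D → . P L L], [D → . e L], [D → . , e L]
  [D → . P L L] has the dot before P: add [P → . D], [P → . P L e]
No further items can be added.

I₀ = { [D → . , e L], [D → . P L L], [D → . e L], [D' → . D], [P → . D], [P → . P L e] }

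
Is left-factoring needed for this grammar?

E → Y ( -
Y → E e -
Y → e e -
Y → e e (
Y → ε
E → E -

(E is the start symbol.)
Left-factoring is needed when two productions for the same non-terminal
share a common prefix on the right-hand side.

Productions for E:
  E → Y ( -
  E → E -
Productions for Y:
  Y → E e -
  Y → e e -
  Y → e e (
  Y → ε

Found common prefix 'e e' in productions for Y

Answer: Yes, Y has productions with common prefix 'e e'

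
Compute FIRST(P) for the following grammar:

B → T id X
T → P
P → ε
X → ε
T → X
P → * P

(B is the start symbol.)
From P → ε:
  - ε-production, so ε ∈ FIRST(P)
From P → * P:
  - '*' is a terminal: add '*' and stop

Collecting: FIRST(P) = { '*', ε }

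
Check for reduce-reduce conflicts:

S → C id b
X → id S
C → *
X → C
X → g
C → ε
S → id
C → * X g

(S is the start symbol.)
Yes — I1: [C → .] vs [C → * .]

Augment with S' → S and build the canonical LR(0) collection (I0 = CLOSURE({[S' → . S]}), then GOTO on every symbol after a dot until no new states appear). It has 13 states:
  I0: { [C → . * X g], [C → . *], [C → .], [S → . C id b], [S → . id], [S' → . S] }  — shift, reduce
  I1: { [C → * . X g], [C → * .], [C → . * X g], [C → . *], [C → .], [X → . C], [X → . g], [X → . id S] }  — shift, 2 reduces
  I2: { [S → C . id b] }  — shift
  I3: { [S' → S .] }  — accept
  I4: { [S → id .] }  — reduce
  I5: { [S → C id . b] }  — shift
  I6: { [S → C id b .] }  — reduce
  I7: { [X → C .] }  — reduce
  I8: { [C → * X . g] }  — shift
  I9: { [X → g .] }  — reduce
  I10: { [C → . * X g], [C → . *], [C → .], [S → . C id b], [S → . id], [X → id . S] }  — shift, reduce
  I11: { [X → id S .] }  — reduce
  I12: { [C → * X g .] }  — reduce

I1 contains complete items [C → .], [C → * .] — reduce-reduce conflict.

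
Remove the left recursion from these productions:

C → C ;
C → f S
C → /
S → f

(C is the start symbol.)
C → f S C'
C → / C'
C' → ; C'
C' → ε
S → f

C is directly left-recursive. The standard transformation for
  A → A α₁ | ... | A α_m | β₁ | ... | β_n
is
  A  → β₁ A' | ... | β_n A'
  A' → α₁ A' | ... | α_m A' | ε

C → f S becomes C → f S C'
C → / becomes C → / C'
C → C ; becomes C' → ; C'
Add C' → ε

Productions for other non-terminals are unchanged:
  S → f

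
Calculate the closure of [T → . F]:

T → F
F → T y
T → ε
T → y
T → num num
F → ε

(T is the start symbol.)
{ [F → . T y], [F → .], [T → . F], [T → . num num], [T → . y], [T → .] }

To compute CLOSURE, for each item [A → α.Bβ] where B is a non-terminal, add [B → .γ] for all productions B → γ; repeat for the newly added items until nothing changes.

Start with: [T → . F]
  [T → . F] has the dot before F: add [F → . T y], [F → .]
  [F → . T y] has the dot before T: add [T → .], [T → . y], [T → . num num]
No further items can be added.

CLOSURE = { [F → . T y], [F → .], [T → . F], [T → . num num], [T → . y], [T → .] }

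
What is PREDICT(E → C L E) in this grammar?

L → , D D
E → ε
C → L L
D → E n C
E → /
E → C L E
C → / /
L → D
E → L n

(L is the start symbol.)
PREDICT(E → C L E) = (FIRST(RHS) \ {ε}) ∪ (FOLLOW(E) if ε ∈ FIRST(RHS), i.e. RHS ⇒* ε)
FIRST(C) = { ',', '/', 'n' }
FIRST(C L E) = { ',', '/', 'n' }
ε ∉ FIRST(C L E), so FOLLOW(E) is not added.
PREDICT(E → C L E) = { ',', '/', 'n' }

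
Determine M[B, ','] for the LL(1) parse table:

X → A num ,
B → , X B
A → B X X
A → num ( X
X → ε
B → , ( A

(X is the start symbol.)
To find M[B, ','], we find productions for B where ',' is in the predict set (PREDICT(N → α) = (FIRST(α) \ {ε}) ∪ (FOLLOW(N) if α ⇒* ε)).

B → , X B: PREDICT = { ',' }
  ',' is in predict set, so this production goes in M[B, ',']
B → , ( A: PREDICT = { ',' }
  ',' is in predict set, so this production goes in M[B, ',']

M[B, ','] = B → , X B, B → , ( A  (a multiply-defined cell — the grammar is not LL(1))

Answer: B → , X B, B → , ( A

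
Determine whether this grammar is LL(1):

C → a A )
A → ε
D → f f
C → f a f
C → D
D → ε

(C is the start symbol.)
No. Predict set conflict for C: { 'f' }

Relevant sets:
  FIRST(D) = { 'f', ε }
  FOLLOW(C) = { $ }
  FOLLOW(D) = { $ }

For C:
  PREDICT(C → a A ')') = { 'a' }
  PREDICT(C → f a f) = { 'f' }
  PREDICT(C → D) = { $, 'f' }
For D:
  PREDICT(D → f f) = { 'f' }
  PREDICT(D → ε) = { $ }
A has a single production, so nothing to check there.

Conflict found: Predict set conflict for C: { 'f' }
The grammar is NOT LL(1).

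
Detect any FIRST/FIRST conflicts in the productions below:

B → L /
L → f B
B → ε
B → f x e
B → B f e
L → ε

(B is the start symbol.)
A FIRST/FIRST conflict occurs when two productions N → α and N → β for the same non-terminal have FIRST(α) ∩ FIRST(β) ≠ ∅ (with ε ∈ FIRST of a nullable right-hand side, so two nullable alternatives also conflict).

FIRST sets of the non-terminals at (or reachable through a nullable prefix from) the front of some alternative:
  FIRST(L) = { 'f', ε }
  FIRST(B) = { '/', 'f', ε }

Productions for B:
  B → L /: FIRST = { '/', 'f' }
  B → ε: FIRST = { ε }
  B → f x e: FIRST = { 'f' }
  B → B f e: FIRST = { '/', 'f' }
Productions for L:
  L → f B: FIRST = { 'f' }
  L → ε: FIRST = { ε }

Conflict for B: B → L / and B → f x e
  Overlap: { 'f' }
Conflict for B: B → L / and B → B f e
  Overlap: { '/', 'f' }
Conflict for B: B → f x e and B → B f e
  Overlap: { 'f' }

Answer: Yes. B → L '/' / B → f x e on { 'f' }; B → L '/' / B → B f e on { '/', 'f' }; B → f x e / B → B f e on { 'f' }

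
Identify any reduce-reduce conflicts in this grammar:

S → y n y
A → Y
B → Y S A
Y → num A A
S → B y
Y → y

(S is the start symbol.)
A reduce-reduce conflict occurs when an LR(0) state has two complete items [A → α .] and [B → β .] — both call for a reduction, and with no lookahead the parser cannot choose between them.

Augment with S' → S and build the canonical LR(0) collection (I0 = CLOSURE({[S' → . S]}), then GOTO on every symbol after a dot until no new states appear). It has 15 states:
  I0: { [B → . Y S A], [S → . B y], [S → . y n y], [S' → . S], [Y → . num A A], [Y → . y] }  — shift
  I1: { [S → B . y] }  — shift
  I2: { [S' → S .] }  — accept
  I3: { [B → . Y S A], [B → Y . S A], [S → . B y], [S → . y n y], [Y → . num A A], [Y → . y] }  — shift
  I4: { [A → . Y], [Y → . num A A], [Y → . y], [Y → num . A A] }  — shift
  I5: { [S → y . n y], [Y → y .] }  — shift, reduce
  I6: { [S → y n . y] }  — shift
  I7: { [S → y n y .] }  — reduce
  I8: { [A → . Y], [Y → . num A A], [Y → . y], [Y → num A . A] }  — shift
  I9: { [A → Y .] }  — reduce
  I10: { [Y → y .] }  — reduce
  I11: { [Y → num A A .] }  — reduce
  I12: { [A → . Y], [B → Y S . A], [Y → . num A A], [Y → . y] }  — shift
  I13: { [B → Y S A .] }  — reduce
  I14: { [S → B y .] }  — reduce

No state contains more than one complete item.

Answer: No reduce-reduce conflicts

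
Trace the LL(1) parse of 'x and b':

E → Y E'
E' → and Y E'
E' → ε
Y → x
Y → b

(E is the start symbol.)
Stack is shown with the top on the left.

Stack       Input      Action
-----------------------------
E $         x and b $  output E → Y E'
Y E' $      x and b $  output Y → x
x E' $      x and b $  match 'x'
E' $        and b $    output E' → and Y E'
and Y E' $  and b $    match 'and'
Y E' $      b $        output Y → b
b E' $      b $        match 'b'
E' $        $          output E' → ε
$           $          accept

The string is accepted.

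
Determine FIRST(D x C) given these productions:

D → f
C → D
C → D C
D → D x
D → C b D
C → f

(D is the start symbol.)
FIRST sets of the non-terminals involved (from the grammar, by fixed-point iteration):
  FIRST(D) = { 'f' }

To compute FIRST(D x C), process the symbols left to right:
Symbol D is a non-terminal. Add FIRST(D) \ {ε} = { 'f' }
D is not nullable (ε ∉ FIRST(D)), so stop here.
FIRST(D x C) = { 'f' }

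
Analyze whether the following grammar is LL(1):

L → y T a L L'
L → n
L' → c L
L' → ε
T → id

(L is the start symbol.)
A grammar is LL(1) if for each non-terminal N with multiple productions, the predict sets of those productions are pairwise disjoint, where PREDICT(N → α) = (FIRST(α) \ {ε}) ∪ (FOLLOW(N) if α ⇒* ε).

Relevant sets:
  FOLLOW(L') = { $, 'c' }

For L:
  PREDICT(L → y T a L L') = { 'y' }
  PREDICT(L → n) = { 'n' }
For L':
  PREDICT(L' → c L) = { 'c' }
  PREDICT(L' → ε) = { $, 'c' }
T has a single production, so nothing to check there.

Conflict found: Predict set conflict for L': { 'c' }
The grammar is NOT LL(1).

Answer: No. Predict set conflict for L': { 'c' }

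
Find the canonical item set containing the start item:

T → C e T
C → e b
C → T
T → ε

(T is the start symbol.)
First, augment the grammar with T' → T
I₀ = CLOSURE({ [T' → . T] }):
  [T' → . T] has the dot before T: add [T → . C e T], [T → .]
  [T → . C e T] has the dot before C: add [C → . e b], [C → . T]
No further items can be added.

I₀ = { [C → . T], [C → . e b], [T → . C e T], [T → .], [T' → . T] }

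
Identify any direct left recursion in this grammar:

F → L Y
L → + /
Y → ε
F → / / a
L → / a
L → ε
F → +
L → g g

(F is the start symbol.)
No direct left recursion

F → L Y: starts with L
L → + /: starts with '+'
Y → ε: starts with ε
F → / / a: starts with '/'
L → / a: starts with '/'
L → ε: starts with ε
F → +: starts with '+'
L → g g: starts with g

No direct left recursion found.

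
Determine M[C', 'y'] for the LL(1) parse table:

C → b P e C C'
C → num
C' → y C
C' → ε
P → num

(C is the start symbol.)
To find M[C', 'y'], we find productions for C' where 'y' is in the predict set (PREDICT(N → α) = (FIRST(α) \ {ε}) ∪ (FOLLOW(N) if α ⇒* ε)).

Relevant sets:
  FOLLOW(C') = { $, 'y' }

C' → y C: PREDICT = { 'y' }
  'y' is in predict set, so this production goes in M[C', 'y']
C' → ε: PREDICT = { $, 'y' }
  'y' is in predict set, so this production goes in M[C', 'y']

M[C', 'y'] = C' → y C, C' → ε  (a multiply-defined cell — the grammar is not LL(1))

Answer: C' → y C, C' → ε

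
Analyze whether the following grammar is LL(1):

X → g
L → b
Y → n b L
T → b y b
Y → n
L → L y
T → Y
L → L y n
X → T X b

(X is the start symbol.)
No. Predict set conflict for L: { 'b' }

Relevant sets:
  FIRST(T) = { 'b', 'n' }
  FIRST(L) = { 'b' }
  FIRST(Y) = { 'n' }

For X:
  PREDICT(X → g) = { 'g' }
  PREDICT(X → T X b) = { 'b', 'n' }
For L:
  PREDICT(L → b) = { 'b' }
  PREDICT(L → L y) = { 'b' }
  PREDICT(L → L y n) = { 'b' }
For Y:
  PREDICT(Y → n b L) = { 'n' }
  PREDICT(Y → n) = { 'n' }
For T:
  PREDICT(T → b y b) = { 'b' }
  PREDICT(T → Y) = { 'n' }

Conflict found: Predict set conflict for L: { 'b' }
The grammar is NOT LL(1).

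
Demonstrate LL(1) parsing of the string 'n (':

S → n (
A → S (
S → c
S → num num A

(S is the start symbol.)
LL(1) parsing maintains a stack (initially the start symbol over $) and the input. At each step: if the stack top is a terminal, match it against the current input token; if it is a non-terminal N, replace it with the RHS of M[N, lookahead] (the unique production whose predict set contains the lookahead).

Stack is shown with the top on the left.

Stack  Input  Action
--------------------
S $    n ( $  output S → n (
n ( $  n ( $  match 'n'
( $    ( $    match '('
$      $      accept

The string is accepted.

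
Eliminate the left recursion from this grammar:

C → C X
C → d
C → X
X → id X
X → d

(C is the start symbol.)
C → d C'
C → X C'
C' → X C'
C' → ε
X → id X
X → d

C is directly left-recursive. The standard transformation for
  A → A α₁ | ... | A α_m | β₁ | ... | β_n
is
  A  → β₁ A' | ... | β_n A'
  A' → α₁ A' | ... | α_m A' | ε

C → d becomes C → d C'
C → X becomes C → X C'
C → C X becomes C' → X C'
Add C' → ε

Productions for other non-terminals are unchanged:
  X → id X
  X → d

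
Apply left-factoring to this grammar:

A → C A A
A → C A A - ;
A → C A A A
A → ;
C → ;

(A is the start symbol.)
Left-factoring transforms A → αβ₁ | αβ₂ into A → αA' and A' → β₁ | β₂
(α is the longest common prefix among the alternatives). Repeat until
no nonterminal has two alternatives with a common prefix.

Round 1: A has alternatives sharing prefix 'C A A'. Introduce A': A → C A A A'
  Add: A' → ε
  Add: A' → - ;
  Add: A' → A

No remaining common prefixes — done.

Resulting grammar:
A → C A A A'
A' → ε
A' → - ;
A' → A
A → ;
C → ;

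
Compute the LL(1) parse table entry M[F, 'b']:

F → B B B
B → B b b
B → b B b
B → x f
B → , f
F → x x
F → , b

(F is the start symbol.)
To find M[F, 'b'], we find productions for F where 'b' is in the predict set (PREDICT(N → α) = (FIRST(α) \ {ε}) ∪ (FOLLOW(N) if α ⇒* ε)).

Relevant sets:
  FIRST(B) = { ',', 'b', 'x' }

F → B B B: PREDICT = { ',', 'b', 'x' }
  'b' is in predict set, so this production goes in M[F, 'b']
F → x x: PREDICT = { 'x' }
F → , b: PREDICT = { ',' }

M[F, 'b'] = F → B B B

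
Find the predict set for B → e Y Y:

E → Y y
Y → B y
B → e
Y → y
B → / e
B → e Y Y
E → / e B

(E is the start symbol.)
{ 'e' }

PREDICT(B → e Y Y) = (FIRST(RHS) \ {ε}) ∪ (FOLLOW(B) if ε ∈ FIRST(RHS), i.e. RHS ⇒* ε)
FIRST(e Y Y) = { 'e' }
ε ∉ FIRST(e Y Y), so FOLLOW(B) is not added.
PREDICT(B → e Y Y) = { 'e' }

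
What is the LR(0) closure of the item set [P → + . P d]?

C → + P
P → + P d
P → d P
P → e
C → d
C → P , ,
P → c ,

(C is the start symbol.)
Start with: [P → + . P d]
  [P → + . P d] has the dot before P: add [P → . + P d], [P → . d P], [P → . e], [P → . c ,]
No further items can be added.

CLOSURE = { [P → + . P d], [P → . + P d], [P → . c ,], [P → . d P], [P → . e] }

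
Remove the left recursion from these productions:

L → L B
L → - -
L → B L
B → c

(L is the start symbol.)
L → - - L'
L → B L L'
L' → B L'
L' → ε
B → c

L is directly left-recursive. The standard transformation for
  A → A α₁ | ... | A α_m | β₁ | ... | β_n
is
  A  → β₁ A' | ... | β_n A'
  A' → α₁ A' | ... | α_m A' | ε

L → - - becomes L → - - L'
L → B L becomes L → B L L'
L → L B becomes L' → B L'
Add L' → ε

Productions for other non-terminals are unchanged:
  B → c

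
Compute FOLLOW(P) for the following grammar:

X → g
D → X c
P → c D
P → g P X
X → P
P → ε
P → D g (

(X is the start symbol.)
{ $, 'c', 'g' }

In P → g P X: P is followed by X, add FIRST(X) \ {ε} = { 'c', 'g' }
  X is nullable, so FOLLOW(P) is also included — that is the set being defined, nothing new
In X → P: P is at the end, add FOLLOW(X)

The FOLLOW sets referred to above (computed the same way, to a fixed point):
  FOLLOW(X) = { $, 'c', 'g' }

Taking the union: FOLLOW(P) = { $, 'c', 'g' }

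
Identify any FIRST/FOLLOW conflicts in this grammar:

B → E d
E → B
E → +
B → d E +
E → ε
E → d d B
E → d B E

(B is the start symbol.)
Yes. E → B with FOLLOW(E) on { '+', 'd' }; E → '+' with FOLLOW(E) on { '+' }; E → d d B with FOLLOW(E) on { 'd' }; E → d B E with FOLLOW(E) on { 'd' }

A FIRST/FOLLOW conflict occurs when a non-terminal N has a nullable alternative N → β (β ⇒* ε) and another alternative N → α with FIRST(α) ∩ FOLLOW(N) ≠ ∅: on such a lookahead the parser cannot decide between expanding α and letting N vanish via β.

Nullable non-terminals: E.
FIRST sets used below: FIRST(B) = { '+', 'd' }

E: nullable alternative(s) E → ε; FOLLOW(E) = { '+', 'd' }
  E → B: FIRST \ {ε} = { '+', 'd' } — overlaps FOLLOW(E) on { '+', 'd' }: CONFLICT
  E → +: FIRST \ {ε} = { '+' } — overlaps FOLLOW(E) on { '+' }: CONFLICT
  E → ε: FIRST \ {ε} = { } — this is the only nullable alternative, skip
  E → d d B: FIRST \ {ε} = { 'd' } — overlaps FOLLOW(E) on { 'd' }: CONFLICT
  E → d B E: FIRST \ {ε} = { 'd' } — overlaps FOLLOW(E) on { 'd' }: CONFLICT

B has no nullable alternative, so no FIRST/FOLLOW check is needed there.

So the grammar has 4 FIRST/FOLLOW conflicts (marked CONFLICT above).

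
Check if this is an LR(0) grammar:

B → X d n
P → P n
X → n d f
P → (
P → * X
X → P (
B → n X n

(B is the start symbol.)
Yes, the grammar is LR(0)

A grammar is LR(0) if no state in the canonical LR(0) collection has:
  - both a shift item (dot before a terminal) and a complete item (shift-reduce conflict), or
  - two or more complete items (reduce-reduce conflict; the accept item [B' → B .] counts as a complete item here).

Augment with B' → B and build the canonical LR(0) collection (I0 = CLOSURE({[B' → . B]}), then GOTO on every symbol after a dot until no new states appear). It has 17 states:
  I0: { [B → . X d n], [B → . n X n], [B' → . B], [P → . (], [P → . * X], [P → . P n], [X → . P (], [X → . n d f] }  — shift
  I1: { [P → ( .] }  — reduce
  I2: { [P → * . X], [P → . (], [P → . * X], [P → . P n], [X → . P (], [X → . n d f] }  — shift
  I3: { [B' → B .] }  — accept
  I4: { [P → P . n], [X → P . (] }  — shift
  I5: { [B → X . d n] }  — shift
  I6: { [B → n . X n], [P → . (], [P → . * X], [P → . P n], [X → . P (], [X → . n d f], [X → n . d f] }  — shift
  I7: { [B → n X . n] }  — shift
  I8: { [X → n d . f] }  — shift
  I9: { [X → n . d f] }  — shift
  I10: { [X → n d f .] }  — reduce
  I11: { [B → n X n .] }  — reduce
  I12: { [B → X d . n] }  — shift
  I13: { [B → X d n .] }  — reduce
  I14: { [X → P ( .] }  — reduce
  I15: { [P → P n .] }  — reduce
  I16: { [P → * X .] }  — reduce

Every state is either a pure shift/goto state or contains exactly one complete item and nothing to shift — no conflicts. The grammar is LR(0).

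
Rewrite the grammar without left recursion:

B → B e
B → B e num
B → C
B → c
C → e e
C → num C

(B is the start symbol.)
B is directly left-recursive. The standard transformation for
  A → A α₁ | ... | A α_m | β₁ | ... | β_n
is
  A  → β₁ A' | ... | β_n A'
  A' → α₁ A' | ... | α_m A' | ε

B → C becomes B → C B'
B → c becomes B → c B'
B → B e becomes B' → e B'
B → B e num becomes B' → e num B'
Add B' → ε

Productions for other non-terminals are unchanged:
  C → e e
  C → num C

Resulting grammar:
B → C B'
B → c B'
B' → e B'
B' → e num B'
B' → ε
C → e e
C → num C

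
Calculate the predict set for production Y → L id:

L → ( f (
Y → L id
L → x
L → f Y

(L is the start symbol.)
PREDICT(Y → L id) = (FIRST(RHS) \ {ε}) ∪ (FOLLOW(Y) if ε ∈ FIRST(RHS), i.e. RHS ⇒* ε)
FIRST(L) = { '(', 'f', 'x' }
FIRST(L id) = { '(', 'f', 'x' }
ε ∉ FIRST(L id), so FOLLOW(Y) is not added.
PREDICT(Y → L id) = { '(', 'f', 'x' }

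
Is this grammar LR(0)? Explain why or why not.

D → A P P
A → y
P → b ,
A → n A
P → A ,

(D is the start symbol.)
A grammar is LR(0) if no state in the canonical LR(0) collection has:
  - both a shift item (dot before a terminal) and a complete item (shift-reduce conflict), or
  - two or more complete items (reduce-reduce conflict; the accept item [D' → D .] counts as a complete item here).

Augment with D' → D and build the canonical LR(0) collection (I0 = CLOSURE({[D' → . D]}), then GOTO on every symbol after a dot until no new states appear). It has 12 states:
  I0: { [A → . n A], [A → . y], [D → . A P P], [D' → . D] }  — shift
  I1: { [A → . n A], [A → . y], [D → A . P P], [P → . A ,], [P → . b ,] }  — shift
  I2: { [D' → D .] }  — accept
  I3: { [A → . n A], [A → . y], [A → n . A] }  — shift
  I4: { [A → y .] }  — reduce
  I5: { [A → n A .] }  — reduce
  I6: { [P → A . ,] }  — shift
  I7: { [A → . n A], [A → . y], [D → A P . P], [P → . A ,], [P → . b ,] }  — shift
  I8: { [P → b . ,] }  — shift
  I9: { [P → b , .] }  — reduce
  I10: { [D → A P P .] }  — reduce
  I11: { [P → A , .] }  — reduce

Every state is either a pure shift/goto state or contains exactly one complete item and nothing to shift — no conflicts. The grammar is LR(0).

Answer: Yes, the grammar is LR(0)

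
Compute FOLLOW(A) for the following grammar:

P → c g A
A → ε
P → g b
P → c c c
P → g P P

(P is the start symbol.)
{ $, 'c', 'g' }

To compute FOLLOW(A), find every occurrence of A on a right-hand side N → α A β: add FIRST(β) \ {ε}, and if β is empty or nullable also add FOLLOW(N). Iterate to a fixed point.

In P → c g A: A is at the end, add FOLLOW(P)

The FOLLOW sets referred to above (computed the same way, to a fixed point):
  FOLLOW(P) = { $, 'c', 'g' }

Taking the union: FOLLOW(A) = { $, 'c', 'g' }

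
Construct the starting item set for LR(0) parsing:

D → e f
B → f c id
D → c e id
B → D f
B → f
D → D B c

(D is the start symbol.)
{ [D → . D B c], [D → . c e id], [D → . e f], [D' → . D] }

First, augment the grammar with D' → D
I₀ = CLOSURE({ [D' → . D] }):
  [D' → . D] has the dot before D: add [D → . e f], [D → . c e id], [D → . D B c]
No further items can be added.

I₀ = { [D → . D B c], [D → . c e id], [D → . e f], [D' → . D] }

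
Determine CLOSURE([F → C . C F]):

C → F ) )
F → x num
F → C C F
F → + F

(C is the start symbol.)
To compute CLOSURE, for each item [A → α.Bβ] where B is a non-terminal, add [B → .γ] for all productions B → γ; repeat for the newly added items until nothing changes.

Start with: [F → C . C F]
  [F → C . C F] has the dot before C: add [C → . F ) )]
  [C → . F ) )] has the dot before F: add [F → . x num], [F → . C C F], [F → . + F]
No further items can be added.

CLOSURE = { [C → . F ) )], [F → . + F], [F → . C C F], [F → . x num], [F → C . C F] }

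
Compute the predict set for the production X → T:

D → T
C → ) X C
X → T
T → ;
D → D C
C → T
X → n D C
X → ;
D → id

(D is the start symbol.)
PREDICT(X → T) = (FIRST(RHS) \ {ε}) ∪ (FOLLOW(X) if ε ∈ FIRST(RHS), i.e. RHS ⇒* ε)
FIRST(T) = { ';' }
FIRST(T) = { ';' }
ε ∉ FIRST(T), so FOLLOW(X) is not added.
PREDICT(X → T) = { ';' }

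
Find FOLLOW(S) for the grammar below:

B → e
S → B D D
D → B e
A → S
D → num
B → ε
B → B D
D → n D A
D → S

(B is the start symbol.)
To compute FOLLOW(S), find every occurrence of S on a right-hand side N → α S β: add FIRST(β) \ {ε}, and if β is empty or nullable also add FOLLOW(N). Iterate to a fixed point.

In A → S: S is at the end, add FOLLOW(A)
In D → S: S is at the end, add FOLLOW(D)

The FOLLOW sets referred to above (computed the same way, to a fixed point):
  FOLLOW(A) = { $, 'e', 'n', 'num' }
  FOLLOW(D) = { $, 'e', 'n', 'num' }

Taking the union: FOLLOW(S) = { $, 'e', 'n', 'num' }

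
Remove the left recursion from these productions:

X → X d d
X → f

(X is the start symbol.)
X → f X'
X' → d d X'
X' → ε

X is directly left-recursive. The standard transformation for
  A → A α₁ | ... | A α_m | β₁ | ... | β_n
is
  A  → β₁ A' | ... | β_n A'
  A' → α₁ A' | ... | α_m A' | ε

X → f becomes X → f X'
X → X d d becomes X' → d d X'
Add X' → ε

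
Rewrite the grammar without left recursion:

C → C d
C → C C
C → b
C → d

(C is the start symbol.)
C → b C'
C → d C'
C' → d C'
C' → C C'
C' → ε

C is directly left-recursive. The standard transformation for
  A → A α₁ | ... | A α_m | β₁ | ... | β_n
is
  A  → β₁ A' | ... | β_n A'
  A' → α₁ A' | ... | α_m A' | ε

C → b becomes C → b C'
C → d becomes C → d C'
C → C d becomes C' → d C'
C → C C becomes C' → C C'
Add C' → ε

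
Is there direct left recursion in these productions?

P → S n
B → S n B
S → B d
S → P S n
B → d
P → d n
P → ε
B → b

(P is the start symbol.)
P → S n: starts with S
B → S n B: starts with S
S → B d: starts with B
S → P S n: starts with P
B → d: starts with d
P → d n: starts with d
P → ε: starts with ε
B → b: starts with b

No direct left recursion found.

Answer: No direct left recursion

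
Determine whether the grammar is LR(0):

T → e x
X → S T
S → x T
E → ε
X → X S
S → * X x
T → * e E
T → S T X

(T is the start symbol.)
Augment with T' → T and build the canonical LR(0) collection (I0 = CLOSURE({[T' → . T]}), then GOTO on every symbol after a dot until no new states appear). It has 18 states:
  I0: { [S → . * X x], [S → . x T], [T → . * e E], [T → . S T X], [T → . e x], [T' → . T] }  — shift
  I1: { [S → * . X x], [S → . * X x], [S → . x T], [T → * . e E], [X → . S T], [X → . X S] }  — shift
  I2: { [S → . * X x], [S → . x T], [T → . * e E], [T → . S T X], [T → . e x], [T → S . T X] }  — shift
  I3: { [T' → T .] }  — accept
  I4: { [T → e . x] }  — shift
  I5: { [S → . * X x], [S → . x T], [S → x . T], [T → . * e E], [T → . S T X], [T → . e x] }  — shift
  I6: { [S → x T .] }  — reduce
  I7: { [T → e x .] }  — reduce
  I8: { [S → . * X x], [S → . x T], [T → S T . X], [X → . S T], [X → . X S] }  — shift
  I9: { [S → * . X x], [S → . * X x], [S → . x T], [X → . S T], [X → . X S] }  — shift
  I10: { [S → . * X x], [S → . x T], [T → . * e E], [T → . S T X], [T → . e x], [X → S . T] }  — shift
  I11: { [S → . * X x], [S → . x T], [T → S T X .], [X → X . S] }  — shift, reduce
  I12: { [X → X S .] }  — reduce
  I13: { [X → S T .] }  — reduce
  I14: { [S → * X . x], [S → . * X x], [S → . x T], [X → X . S] }  — shift
  I15: { [S → * X x .], [S → . * X x], [S → . x T], [S → x . T], [T → . * e E], [T → . S T X], [T → . e x] }  — shift, reduce
  I16: { [E → .], [T → * e . E] }  — reduce
  I17: { [T → * e E .] }  — reduce

Conflict in state I11:
  Shift-reduce conflict between [T → S T X .] and [S → . * X x]
So the grammar is NOT LR(0).

Answer: No. Shift-reduce conflict between [T → S T X .] and [S → . * X x]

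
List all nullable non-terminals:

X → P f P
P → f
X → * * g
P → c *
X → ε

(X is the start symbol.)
{ 'X' }

A non-terminal is nullable if it can derive ε (the empty string): either it has an ε-production, or it has a production whose right-hand side consists entirely of nullable non-terminals.

ε-productions: X → ε
So X is immediately nullable.
No further non-terminal can be added: every production for the remaining non-terminals contains a terminal or a non-nullable non-terminal.
Nullable = { 'X' }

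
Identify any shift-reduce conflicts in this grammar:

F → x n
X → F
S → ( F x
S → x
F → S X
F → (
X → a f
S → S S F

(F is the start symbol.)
Yes — I1: [F → ( .] vs [F → . (]; I4: [S → x .] vs [F → x . n]

A shift-reduce conflict occurs when an LR(0) state has both:
  - a complete (reduce) item [A → α .] (dot at the end), and
  - a shift item [B → β . c γ] (dot before a terminal).

Augment with F' → F and build the canonical LR(0) collection (I0 = CLOSURE({[F' → . F]}), then GOTO on every symbol after a dot until no new states appear). It has 14 states:
  I0: { [F → . (], [F → . S X], [F → . x n], [F' → . F], [S → . ( F x], [S → . S S F], [S → . x] }  — shift
  I1: { [F → ( .], [F → . (], [F → . S X], [F → . x n], [S → ( . F x], [S → . ( F x], [S → . S S F], [S → . x] }  — shift, reduce
  I2: { [F' → F .] }  — accept
  I3: { [F → . (], [F → . S X], [F → . x n], [F → S . X], [S → . ( F x], [S → . S S F], [S → . x], [S → S . S F], [X → . F], [X → . a f] }  — shift
  I4: { [F → x . n], [S → x .] }  — shift, reduce
  I5: { [F → x n .] }  — reduce
  I6: { [X → F .] }  — reduce
  I7: { [F → . (], [F → . S X], [F → . x n], [F → S . X], [S → . ( F x], [S → . S S F], [S → . x], [S → S . S F], [S → S S . F], [X → . F], [X → . a f] }  — shift
  I8: { [F → S X .] }  — reduce
  I9: { [X → a . f] }  — shift
  I10: { [X → a f .] }  — reduce
  I11: { [S → S S F .], [X → F .] }  — 2 reduces
  I12: { [S → ( F . x] }  — shift
  I13: { [S → ( F x .] }  — reduce

I1 contains reduce item [F → ( .] and shift items [F → . (], [F → . x n], [S → . ( F x], [S → . x] — shift-reduce conflict.
I4 contains reduce item [S → x .] and shift item [F → x . n] — shift-reduce conflict.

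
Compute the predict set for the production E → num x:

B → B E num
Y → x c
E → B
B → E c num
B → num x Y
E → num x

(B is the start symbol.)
{ 'num' }

PREDICT(E → num x) = (FIRST(RHS) \ {ε}) ∪ (FOLLOW(E) if ε ∈ FIRST(RHS), i.e. RHS ⇒* ε)
FIRST(num x) = { 'num' }
ε ∉ FIRST(num x), so FOLLOW(E) is not added.
PREDICT(E → num x) = { 'num' }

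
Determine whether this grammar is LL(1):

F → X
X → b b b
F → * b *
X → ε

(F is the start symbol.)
A grammar is LL(1) if for each non-terminal N with multiple productions, the predict sets of those productions are pairwise disjoint, where PREDICT(N → α) = (FIRST(α) \ {ε}) ∪ (FOLLOW(N) if α ⇒* ε).

Relevant sets:
  FIRST(X) = { 'b', ε }
  FOLLOW(F) = { $ }
  FOLLOW(X) = { $ }

For F:
  PREDICT(F → X) = { $, 'b' }
  PREDICT(F → '*' b '*') = { '*' }
For X:
  PREDICT(X → b b b) = { 'b' }
  PREDICT(X → ε) = { $ }

All predict sets are disjoint. The grammar IS LL(1).

Answer: Yes, the grammar is LL(1).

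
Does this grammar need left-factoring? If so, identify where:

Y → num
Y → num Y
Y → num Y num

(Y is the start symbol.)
Left-factoring is needed when two productions for the same non-terminal
share a common prefix on the right-hand side.

Productions for Y:
  Y → num
  Y → num Y
  Y → num Y num

Found common prefix 'num' in productions for Y

Answer: Yes, Y has productions with common prefix 'num'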